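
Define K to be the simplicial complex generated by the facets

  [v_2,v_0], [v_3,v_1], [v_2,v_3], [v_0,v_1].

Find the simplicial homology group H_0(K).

H_0 = Z.

K has 4 vertices, 4 edges.
rank ∂_0 = 0, rank ∂_1 = 3 ⇒ b_0 = 4 − 0 − 3 = 1; all invariant factors of ∂_1 are 1 so no torsion. So H_0 ≅ Z.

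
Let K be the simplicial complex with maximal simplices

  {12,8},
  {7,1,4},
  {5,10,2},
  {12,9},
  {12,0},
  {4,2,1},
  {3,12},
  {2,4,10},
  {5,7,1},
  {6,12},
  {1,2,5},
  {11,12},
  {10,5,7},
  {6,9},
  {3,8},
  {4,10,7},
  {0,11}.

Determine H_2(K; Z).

H_2 ≅ Z.

Order the vertices as 0 < 1 < 2 < 3 < 4 < 5 < 6 < 7 < 8 < 9 < 10 < 11 < 12. Listing each simplex with vertices in this order, K has dimension 2 with simplices:

  0-simplices (13): [0], [1], [2], [3], [4], [5], [6], [7], [8], [9], [10], [11], [12]
  1-simplices (21): [0,11], [0,12], [1,2], [1,4], [1,5], [1,7], [2,4], [2,5], [2,10], [3,8], [3,12], [4,7], [4,10], [5,7], [5,10], [6,9], [6,12], [7,10], [8,12], [9,12], [11,12]
  2-simplices (8): [1,2,4], [1,2,5], [1,4,7], [1,5,7], [2,4,10], [2,5,10], [4,7,10], [5,7,10]

so the chain groups are C_0 ≅ Z^13, C_1 ≅ Z^21, C_2 ≅ Z^8.

∂_1: C_1 → C_0 is given by ∂[p,q] = [q] − [p]. For instance
  ∂[0,11] = [11] − [0].
As a 13×21 matrix over Z this has rank 11, with invariant factors (1,1,1,1,1,1,1,1,1,1,1).

The boundary map ∂_2: C_2 → C_1 acts by ∂[p,q,r] = [q,r] − [p,r] + [p,q]. For instance
  ∂[1,4,7] = [4,7] − [1,7] + [1,4],
  ∂[4,7,10] = [7,10] − [4,10] + [4,7].
As a 21×8 matrix over Z this has rank 7, with invariant factors (1,1,1,1,1,1,1).

Reading off H_k = ker ∂_k / im ∂_{k+1}:

  H_2: rank ker ∂_2 − rank ∂_3 = (8 − 7) − 0 = 1, and there is no ∂_3, so H_2 ≅ Z.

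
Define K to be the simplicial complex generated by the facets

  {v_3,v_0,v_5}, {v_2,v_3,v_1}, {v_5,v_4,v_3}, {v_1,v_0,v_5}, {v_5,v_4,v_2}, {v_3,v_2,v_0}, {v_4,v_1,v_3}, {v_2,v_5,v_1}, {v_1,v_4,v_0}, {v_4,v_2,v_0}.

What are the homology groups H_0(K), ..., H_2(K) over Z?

K has 6 vertices, 15 edges, 10 triangles.
rank ∂_0 = 0, rank ∂_1 = 5 ⇒ b_0 = 6 − 0 − 5 = 1; all invariant factors of ∂_1 are 1 so no torsion. So H_0 ≅ Z.
rank ∂_1 = 5, rank ∂_2 = 10 ⇒ b_1 = 15 − 5 − 10 = 0; ∂_2 has invariant factor(s) [2] giving torsion. So H_1 ≅ Z/2.
rank ∂_2 = 10, rank ∂_3 = 0 ⇒ b_2 = 10 − 10 − 0 = 0. So H_2 ≅ 0.

H_0 = Z,  H_1 = Z/2,  H_2 = 0.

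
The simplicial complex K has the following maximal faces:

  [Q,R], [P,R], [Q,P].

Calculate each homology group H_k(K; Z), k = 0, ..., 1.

H_0 ≅ Z,  H_1 ≅ Z.

Fix the vertex order P < Q < R and write every simplex with vertices in increasing order. Then dim K = 1 and the simplices of K are:

  0-simplices (3): P, Q, R
  1-simplices (3): PQ, PR, QR

Hence C_0 ≅ Z^3, C_1 ≅ Z^3.

∂_1: C_1 → C_0 is given by ∂[p,q] = [q] − [p]. For instance
  ∂PR = R − P.
As a 3×3 matrix over Z this has rank 2, with invariant factors (1,1).

Computing H_k = (kernel of ∂_k) / (image of ∂_{k+1}):

  H_0: rank C_0 − rank ∂_1 = 3 − 2 = 1, and the invariant factors of ∂_1 are all 1, so H_0 ≅ Z.
  H_1: rank ker ∂_1 − rank ∂_2 = (3 − 2) − 0 = 1, and there is no ∂_2, so H_1 ≅ Z.

As a check, the Euler characteristic is 3 − 3 = 0, which agrees with 1 − 1 = 0.
(K is a triangulation of the circle S^1.)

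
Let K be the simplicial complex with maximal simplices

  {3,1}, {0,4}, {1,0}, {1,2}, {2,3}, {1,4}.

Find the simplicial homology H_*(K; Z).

H_0 ≅ Z,  H_1 ≅ Z^2.

Fix the vertex order 0 < 1 < 2 < 3 < 4 and write every simplex with vertices in increasing order. Then dim K = 1 and the simplices of K are:

  0-simplices (5): [0], [1], [2], [3], [4]
  1-simplices (6): [0,1], [0,4], [1,2], [1,3], [1,4], [2,3]

Hence C_0 ≅ Z^5, C_1 ≅ Z^6.

The boundary map ∂_1: C_1 → C_0 sends each edge [p,q] (with p < q) to q − p. For instance
  ∂[1,3] = [3] − [1].
The resulting 5×6 matrix has rank 4, and its Smith normal form has invariant factors (1,1,1,1).

Reading off H_k = ker ∂_k / im ∂_{k+1}:

  H_0: rank C_0 − rank ∂_1 = 5 − 4 = 1, and the invariant factors of ∂_1 are all 1, so H_0 ≅ Z.
  H_1: rank ker ∂_1 − rank ∂_2 = (6 − 4) − 0 = 2, and there is no ∂_2, so H_1 ≅ Z^2.

(K is a triangulation of a wedge of 2 circles.)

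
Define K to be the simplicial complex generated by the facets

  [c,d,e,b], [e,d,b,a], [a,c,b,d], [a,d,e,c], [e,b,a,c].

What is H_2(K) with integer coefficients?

H_2 = 0.

Fix the vertex order a < b < c < d < e and write every simplex with vertices in increasing order. Then dim K = 3 and the simplices of K are:

  0-simplices (5): a, b, c, d, e
  1-simplices (10): ab, ac, ad, ae, bc, bd, be, cd, ce, de
  2-simplices (10): abc, abd, abe, acd, ace, ade, bcd, bce, bde, cde
  3-simplices (5): abcd, abce, abde, acde, bcde

so the chain groups are C_0 ≅ Z^5, C_1 ≅ Z^10, C_2 ≅ Z^10, C_3 ≅ Z^5.

The boundary map ∂_1: C_1 → C_0 sends each edge [p,q] (with p < q) to q − p. For instance
  ∂cd = d − c.
The resulting 5×10 matrix has rank 4, and its Smith normal form has invariant factors (1,1,1,1).

Boundary ∂_2: C_2 → C_1 sends each 2-simplex [p,q,r] to [q,r] − [p,r] + [p,q]. For instance
  ∂bcd = cd − bd + bc,
  ∂abd = bd − ad + ab.
As a 10×10 matrix over Z this has rank 6, with invariant factors (1,1,1,1,1,1).

The boundary map ∂_3: C_3 → C_2 sends each 3-simplex σ to the alternating sum Σ_i (−1)^i (σ with its i-th vertex removed). For instance
  ∂bcde = cde − bde + bce − bcd,
  ∂abce = bce − ace + abe − abc.
As a 10×5 matrix over Z this has rank 4, with invariant factors (1,1,1,1).

Computing H_k = (kernel of ∂_k) / (image of ∂_{k+1}):

  H_2: rank ker ∂_2 − rank ∂_3 = (10 − 6) − 4 = 0, and the invariant factors of ∂_3 are all 1, so H_2 = 0.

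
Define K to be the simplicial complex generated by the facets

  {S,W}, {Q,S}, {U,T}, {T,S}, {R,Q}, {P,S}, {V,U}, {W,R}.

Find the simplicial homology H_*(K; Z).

Fix the vertex order P < Q < R < S < T < U < V < W and write every simplex with vertices in increasing order. Then dim K = 1 and the simplices of K are:

  0-simplices (8): P, Q, R, S, T, U, V, W
  1-simplices (8): PS, QR, QS, RW, ST, SW, TU, UV

Hence C_0 ≅ Z^8, C_1 ≅ Z^8.

The boundary map ∂_1: C_1 → C_0 sends each edge [p,q] (with p < q) to q − p.
The resulting 8×8 matrix has rank 7, and its Smith normal form has invariant factors (1,1,1,1,1,1,1).

Reading off H_k = ker ∂_k / im ∂_{k+1}:

  H_0: rank C_0 − rank ∂_1 = 8 − 7 = 1, and the invariant factors of ∂_1 are all 1, so H_0 ≅ Z.
  H_1: rank ker ∂_1 − rank ∂_2 = (8 − 7) − 0 = 1, and there is no ∂_2, so H_1 ≅ Z.

H_0 = Z,  H_1 = Z.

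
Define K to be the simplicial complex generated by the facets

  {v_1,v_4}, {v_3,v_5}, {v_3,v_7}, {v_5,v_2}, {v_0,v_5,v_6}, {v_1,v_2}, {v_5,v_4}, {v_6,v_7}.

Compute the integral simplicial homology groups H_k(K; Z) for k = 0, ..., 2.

We work with the vertex ordering v_0 < v_1 < v_2 < v_3 < v_4 < v_5 < v_6 < v_7. The simplices of K, each written with vertices in increasing order, are:

  0-simplices (8): [v_0], [v_1], [v_2], [v_3], [v_4], [v_5], [v_6], [v_7]
  1-simplices (10): [v_0,v_5], [v_0,v_6], [v_1,v_2], [v_1,v_4], [v_2,v_5], [v_3,v_5], [v_3,v_7], [v_4,v_5], [v_5,v_6], [v_6,v_7]
  2-simplices (1): [v_0,v_5,v_6]

Hence C_0 ≅ Z^8, C_1 ≅ Z^10, C_2 ≅ Z^1.

The boundary map ∂_1: C_1 → C_0 maps an edge to its endpoints' difference, ∂[p,q] = q − p.
As a 8×10 matrix over Z this has rank 7, with invariant factors (1,1,1,1,1,1,1).

The boundary map ∂_2: C_2 → C_1 acts by ∂[p,q,r] = [q,r] − [p,r] + [p,q]. For instance
  ∂[v_0,v_5,v_6] = [v_5,v_6] − [v_0,v_6] + [v_0,v_5].
The resulting 10×1 matrix has rank 1, and its Smith normal form has invariant factors (1).

Now H_k = ker ∂_k / im ∂_{k+1}, so:

  H_0: rank C_0 − rank ∂_1 = 8 − 7 = 1, and the invariant factors of ∂_1 are all 1, so H_0 = Z.
  H_1: rank ker ∂_1 − rank ∂_2 = (10 − 7) − 1 = 2, and the invariant factors of ∂_2 are all 1, so H_1 = Z^2.
  H_2: rank ker ∂_2 − rank ∂_3 = (1 − 1) − 0 = 0, and there is no ∂_3, so H_2 = 0.

As a check, the Euler characteristic is 8 − 10 + 1 = -1, which agrees with 1 − 2 + 0 = -1.

H_0 = Z,  H_1 = Z^2,  H_2 = 0.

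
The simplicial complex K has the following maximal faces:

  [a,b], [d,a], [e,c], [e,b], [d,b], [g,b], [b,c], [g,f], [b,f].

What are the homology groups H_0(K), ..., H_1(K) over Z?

H_0 = Z,  H_1 = Z^3.

We work with the vertex ordering a < b < c < d < e < f < g. The simplices of K, each written with vertices in increasing order, are:

  0-simplices (7): a, b, c, d, e, f, g
  1-simplices (9): ab, ad, bc, bd, be, bf, bg, ce, fg

giving chain groups C_0 ≅ Z^7, C_1 ≅ Z^9.

∂_1: C_1 → C_0 is given by ∂[p,q] = [q] − [p].
As a 7×9 matrix over Z this has rank 6, with invariant factors (1,1,1,1,1,1).

Now H_k = ker ∂_k / im ∂_{k+1}, so:

  H_0: rank C_0 − rank ∂_1 = 7 − 6 = 1, and the invariant factors of ∂_1 are all 1, so H_0 = Z.
  H_1: rank ker ∂_1 − rank ∂_2 = (9 − 6) − 0 = 3, and there is no ∂_2, so H_1 = Z^3.

As a check, the Euler characteristic is 7 − 9 = -2, which agrees with 1 − 3 = -2.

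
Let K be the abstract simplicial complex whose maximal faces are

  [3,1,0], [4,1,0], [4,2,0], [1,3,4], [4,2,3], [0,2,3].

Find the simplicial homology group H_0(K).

H_0 = Z.

Order the vertices as 0 < 1 < 2 < 3 < 4. Listing each simplex with vertices in this order, K has dimension 2 with simplices:

  0-simplices (5): [0], [1], [2], [3], [4]
  1-simplices (9): [0,1], [0,2], [0,3], [0,4], [1,3], [1,4], [2,3], [2,4], [3,4]
  2-simplices (6): [0,1,3], [0,1,4], [0,2,3], [0,2,4], [1,3,4], [2,3,4]

so the chain groups are C_0 ≅ Z^5, C_1 ≅ Z^9, C_2 ≅ Z^6.

The boundary map ∂_1: C_1 → C_0 is given by ∂[p,q] = [q] − [p]. For instance
  ∂[2,3] = [3] − [2].
As a 5×9 matrix over Z this has rank 4, with invariant factors (1,1,1,1).

Boundary ∂_2: C_2 → C_1 sends each 2-simplex [p,q,r] to [q,r] − [p,r] + [p,q]. For instance
  ∂[0,2,3] = [2,3] − [0,3] + [0,2],
  ∂[2,3,4] = [3,4] − [2,4] + [2,3].
The 9×6 boundary matrix has rank 5 and Smith normal form diag(1,1,1,1,1).

Reading off H_k = ker ∂_k / im ∂_{k+1}:

  H_0: rank C_0 − rank ∂_1 = 5 − 4 = 1, and the invariant factors of ∂_1 are all 1, so H_0 ≅ Z.

(K is a triangulation of the 2-sphere S^2.)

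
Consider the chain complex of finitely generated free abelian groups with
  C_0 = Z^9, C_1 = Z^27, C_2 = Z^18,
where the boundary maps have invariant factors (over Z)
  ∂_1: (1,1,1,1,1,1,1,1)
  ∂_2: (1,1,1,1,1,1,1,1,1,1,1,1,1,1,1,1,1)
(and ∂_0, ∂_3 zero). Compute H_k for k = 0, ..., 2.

H_0 ≅ Z,  H_1 ≅ Z^2,  H_2 ≅ Z.

H_0: b_0 = 9 − 0 − 8 = 1; torsion from ∂_1 factors > 1: none. So H_0 ≅ Z.
H_1: b_1 = 27 − 8 − 17 = 2; torsion from ∂_2 factors > 1: none. So H_1 ≅ Z^2.
H_2: b_2 = 18 − 17 − 0 = 1; torsion from ∂_3 factors > 1: none. So H_2 ≅ Z.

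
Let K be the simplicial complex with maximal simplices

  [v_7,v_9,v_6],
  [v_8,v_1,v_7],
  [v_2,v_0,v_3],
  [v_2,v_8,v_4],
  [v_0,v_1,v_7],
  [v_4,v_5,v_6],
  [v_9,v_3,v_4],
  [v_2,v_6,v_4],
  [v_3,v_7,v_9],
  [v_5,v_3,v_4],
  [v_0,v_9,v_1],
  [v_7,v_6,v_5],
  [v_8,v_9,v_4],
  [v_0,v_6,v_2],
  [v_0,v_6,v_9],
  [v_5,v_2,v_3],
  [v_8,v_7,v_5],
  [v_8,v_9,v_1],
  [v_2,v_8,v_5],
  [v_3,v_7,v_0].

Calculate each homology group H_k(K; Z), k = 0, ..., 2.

H_0 ≅ Z,  H_1 ≅ Z ⊕ Z/2,  H_2 = 0.

Fix the vertex order v_0 < v_1 < v_2 < v_3 < v_4 < v_5 < v_6 < v_7 < v_8 < v_9 and write every simplex with vertices in increasing order. Then dim K = 2 and the simplices of K are:

  0-simplices (10): [v_0], [v_1], [v_2], [v_3], [v_4], [v_5], [v_6], [v_7], [v_8], [v_9]
  1-simplices (30): (30 of them)
  2-simplices (20): (20 of them)

giving chain groups C_0 ≅ Z^10, C_1 ≅ Z^30, C_2 ≅ Z^20.

Boundary ∂_1: C_1 → C_0 maps an edge to its endpoints' difference, ∂[p,q] = q − p.
As a 10×30 matrix over Z this has rank 9, with invariant factors (1,1,1,1,1,1,1,1,1).

Boundary ∂_2: C_2 → C_1 sends each 2-simplex [p,q,r] to [q,r] − [p,r] + [p,q]. For instance
  ∂[v_4,v_8,v_9] = [v_8,v_9] − [v_4,v_9] + [v_4,v_8],
  ∂[v_3,v_7,v_9] = [v_7,v_9] − [v_3,v_9] + [v_3,v_7].
The resulting 30×20 matrix has rank 20, and its Smith normal form has invariant factors (1,1,1,1,1,1,1,1,1,1,1,1,1,1,1,1,1,1,1,2).

Computing H_k = (kernel of ∂_k) / (image of ∂_{k+1}):

  H_0: rank C_0 − rank ∂_1 = 10 − 9 = 1, and the invariant factors of ∂_1 are all 1, so H_0 ≅ Z.
  H_1: rank ker ∂_1 − rank ∂_2 = (30 − 9) − 20 = 1, and ∂_2 has invariant factor 2 > 1, so H_1 ≅ Z ⊕ Z/2.
  H_2: rank ker ∂_2 − rank ∂_3 = (20 − 20) − 0 = 0, and there is no ∂_3, so H_2 ≅ 0.

(K is a triangulation of the Klein bottle.)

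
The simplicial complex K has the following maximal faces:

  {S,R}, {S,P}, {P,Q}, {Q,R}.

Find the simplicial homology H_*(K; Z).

H_0 = Z,  H_1 = Z.

K has 4 vertices, 4 edges.
rank ∂_0 = 0, rank ∂_1 = 3 ⇒ b_0 = 4 − 0 − 3 = 1; all invariant factors of ∂_1 are 1 so no torsion. So H_0 ≅ Z.
rank ∂_1 = 3, rank ∂_2 = 0 ⇒ b_1 = 4 − 3 − 0 = 1. So H_1 ≅ Z.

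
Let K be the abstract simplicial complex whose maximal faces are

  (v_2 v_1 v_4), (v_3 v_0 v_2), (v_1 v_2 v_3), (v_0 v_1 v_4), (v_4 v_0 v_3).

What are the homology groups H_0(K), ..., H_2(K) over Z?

Order the vertices as v_0 < v_1 < v_2 < v_3 < v_4. Listing each simplex with vertices in this order, K has dimension 2 with simplices:

  0-simplices (5): [v_0], [v_1], [v_2], [v_3], [v_4]
  1-simplices (10): [v_0,v_1], [v_0,v_2], [v_0,v_3], [v_0,v_4], [v_1,v_2], [v_1,v_3], [v_1,v_4], [v_2,v_3], [v_2,v_4], [v_3,v_4]
  2-simplices (5): [v_0,v_1,v_4], [v_0,v_2,v_3], [v_0,v_3,v_4], [v_1,v_2,v_3], [v_1,v_2,v_4]

Hence C_0 ≅ Z^5, C_1 ≅ Z^10, C_2 ≅ Z^5.

∂_1: C_1 → C_0 maps an edge to its endpoints' difference, ∂[p,q] = q − p. For instance
  ∂[v_1,v_3] = [v_3] − [v_1].
The resulting 5×10 matrix has rank 4, and its Smith normal form has invariant factors (1,1,1,1).

The boundary map ∂_2: C_2 → C_1 maps a triangle to the signed sum of its edges. For instance
  ∂[v_0,v_2,v_3] = [v_2,v_3] − [v_0,v_3] + [v_0,v_2],
  ∂[v_0,v_3,v_4] = [v_3,v_4] − [v_0,v_4] + [v_0,v_3].
The resulting 10×5 matrix has rank 5, and its Smith normal form has invariant factors (1,1,1,1,1).

Computing H_k = (kernel of ∂_k) / (image of ∂_{k+1}):

  H_0: rank C_0 − rank ∂_1 = 5 − 4 = 1, and the invariant factors of ∂_1 are all 1, so H_0 ≅ Z.
  H_1: rank ker ∂_1 − rank ∂_2 = (10 − 4) − 5 = 1, and the invariant factors of ∂_2 are all 1, so H_1 ≅ Z.
  H_2: rank ker ∂_2 − rank ∂_3 = (5 − 5) − 0 = 0, and there is no ∂_3, so H_2 ≅ 0.

H_0 = Z,  H_1 = Z,  H_2 = 0.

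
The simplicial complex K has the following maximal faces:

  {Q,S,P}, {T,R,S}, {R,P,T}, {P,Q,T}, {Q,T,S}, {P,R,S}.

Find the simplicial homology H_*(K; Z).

H_0 = Z,  H_1 = 0,  H_2 = Z.

Fix the vertex order P < Q < R < S < T and write every simplex with vertices in increasing order. Then dim K = 2 and the simplices of K are:

  0-simplices (5): P, Q, R, S, T
  1-simplices (9): PQ, PR, PS, PT, QS, QT, RS, RT, ST
  2-simplices (6): PQS, PQT, PRS, PRT, QST, RST

so the chain groups are C_0 ≅ Z^5, C_1 ≅ Z^9, C_2 ≅ Z^6.

The boundary map ∂_1: C_1 → C_0 maps an edge to its endpoints' difference, ∂[p,q] = q − p.
As a 5×9 matrix over Z this has rank 4, with invariant factors (1,1,1,1).

Boundary ∂_2: C_2 → C_1 acts by ∂[p,q,r] = [q,r] − [p,r] + [p,q]. For instance
  ∂QST = ST − QT + QS,
  ∂PRS = RS − PS + PR.
The resulting 9×6 matrix has rank 5, and its Smith normal form has invariant factors (1,1,1,1,1).

Reading off H_k = ker ∂_k / im ∂_{k+1}:

  H_0: rank C_0 − rank ∂_1 = 5 − 4 = 1, and the invariant factors of ∂_1 are all 1, so H_0 = Z.
  H_1: rank ker ∂_1 − rank ∂_2 = (9 − 4) − 5 = 0, and the invariant factors of ∂_2 are all 1, so H_1 = 0.
  H_2: rank ker ∂_2 − rank ∂_3 = (6 − 5) − 0 = 1, and there is no ∂_3, so H_2 = Z.

As a check, the Euler characteristic is 5 − 9 + 6 = 2, which agrees with 1 − 0 + 1 = 2.
(K is a triangulation of the 2-sphere S^2.)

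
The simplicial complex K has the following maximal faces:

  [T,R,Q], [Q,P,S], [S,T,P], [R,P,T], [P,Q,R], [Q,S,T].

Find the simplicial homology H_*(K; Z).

K has 5 vertices, 9 edges, 6 triangles.
rank ∂_0 = 0, rank ∂_1 = 4 ⇒ b_0 = 5 − 0 − 4 = 1; all invariant factors of ∂_1 are 1 so no torsion. So H_0 ≅ Z.
rank ∂_1 = 4, rank ∂_2 = 5 ⇒ b_1 = 9 − 4 − 5 = 0; all invariant factors of ∂_2 are 1 so no torsion. So H_1 ≅ 0.
rank ∂_2 = 5, rank ∂_3 = 0 ⇒ b_2 = 6 − 5 − 0 = 1. So H_2 ≅ Z.

H_0 ≅ Z,  H_1 = 0,  H_2 ≅ Z.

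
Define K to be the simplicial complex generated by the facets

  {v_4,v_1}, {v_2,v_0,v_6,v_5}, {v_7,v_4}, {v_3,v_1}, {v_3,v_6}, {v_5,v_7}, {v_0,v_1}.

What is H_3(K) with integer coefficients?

H_3 = 0.

Order the vertices as v_0 < v_1 < v_2 < v_3 < v_4 < v_5 < v_6 < v_7. Listing each simplex with vertices in this order, K has dimension 3 with simplices:

  0-simplices (8): [v_0], [v_1], [v_2], [v_3], [v_4], [v_5], [v_6], [v_7]
  1-simplices (12): [v_0,v_1], [v_0,v_2], [v_0,v_5], [v_0,v_6], [v_1,v_3], [v_1,v_4], [v_2,v_5], [v_2,v_6], [v_3,v_6], [v_4,v_7], [v_5,v_6], [v_5,v_7]
  2-simplices (4): [v_0,v_2,v_5], [v_0,v_2,v_6], [v_0,v_5,v_6], [v_2,v_5,v_6]
  3-simplices (1): [v_0,v_2,v_5,v_6]

giving chain groups C_0 ≅ Z^8, C_1 ≅ Z^12, C_2 ≅ Z^4, C_3 ≅ Z^1.

Boundary ∂_1: C_1 → C_0 maps an edge to its endpoints' difference, ∂[p,q] = q − p. For instance
  ∂[v_0,v_2] = [v_2] − [v_0].
The resulting 8×12 matrix has rank 7, and its Smith normal form has invariant factors (1,1,1,1,1,1,1).

Boundary ∂_2: C_2 → C_1 acts by ∂[p,q,r] = [q,r] − [p,r] + [p,q]. For instance
  ∂[v_2,v_5,v_6] = [v_5,v_6] − [v_2,v_6] + [v_2,v_5],
  ∂[v_0,v_2,v_6] = [v_2,v_6] − [v_0,v_6] + [v_0,v_2].
The 12×4 boundary matrix has rank 3 and Smith normal form diag(1,1,1).

The boundary map ∂_3: C_3 → C_2 sends each 3-simplex σ to the alternating sum Σ_i (−1)^i (σ with its i-th vertex removed). For instance
  ∂[v_0,v_2,v_5,v_6] = [v_2,v_5,v_6] − [v_0,v_5,v_6] + [v_0,v_2,v_6] − [v_0,v_2,v_5].
As a 4×1 matrix over Z this has rank 1, with invariant factors (1).

Computing H_k = (kernel of ∂_k) / (image of ∂_{k+1}):

  H_3: rank ker ∂_3 − rank ∂_4 = (1 − 1) − 0 = 0, and there is no ∂_4, so H_3 = 0.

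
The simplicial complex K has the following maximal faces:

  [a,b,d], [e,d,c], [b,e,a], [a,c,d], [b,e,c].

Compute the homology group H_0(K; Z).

Take the total order a < b < c < d < e on the vertex set. Then K (dimension 2) consists of the simplices:

  0-simplices (5): a, b, c, d, e
  1-simplices (10): ab, ac, ad, ae, bc, bd, be, cd, ce, de
  2-simplices (5): abd, abe, acd, bce, cde

so the chain groups are C_0 ≅ Z^5, C_1 ≅ Z^10, C_2 ≅ Z^5.

Boundary ∂_1: C_1 → C_0 maps an edge to its endpoints' difference, ∂[p,q] = q − p. For instance
  ∂be = e − b.
As a 5×10 matrix over Z this has rank 4, with invariant factors (1,1,1,1).

Boundary ∂_2: C_2 → C_1 sends each 2-simplex [p,q,r] to [q,r] − [p,r] + [p,q]. For instance
  ∂bce = ce − be + bc,
  ∂cde = de − ce + cd.
As a 10×5 matrix over Z this has rank 5, with invariant factors (1,1,1,1,1).

Now H_k = ker ∂_k / im ∂_{k+1}, so:

  H_0: rank C_0 − rank ∂_1 = 5 − 4 = 1, and the invariant factors of ∂_1 are all 1, so H_0 = Z.

(K is a triangulation of the Möbius band.)

H_0 = Z.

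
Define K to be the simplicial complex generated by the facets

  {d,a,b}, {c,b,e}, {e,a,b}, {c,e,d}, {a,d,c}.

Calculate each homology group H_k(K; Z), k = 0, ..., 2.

Take the total order a < b < c < d < e on the vertex set. Then K (dimension 2) consists of the simplices:

  0-simplices (5): a, b, c, d, e
  1-simplices (10): ab, ac, ad, ae, bc, bd, be, cd, ce, de
  2-simplices (5): abd, abe, acd, bce, cde

giving chain groups C_0 ≅ Z^5, C_1 ≅ Z^10, C_2 ≅ Z^5.

The boundary map ∂_1: C_1 → C_0 sends each edge [p,q] (with p < q) to q − p.
This gives a 5×10 integer matrix of rank 4; reducing to Smith normal form yields diagonal entries (1,1,1,1).

The boundary map ∂_2: C_2 → C_1 acts by ∂[p,q,r] = [q,r] − [p,r] + [p,q]. For instance
  ∂cde = de − ce + cd,
  ∂abd = bd − ad + ab.
The 10×5 boundary matrix has rank 5 and Smith normal form diag(1,1,1,1,1).

Computing H_k = (kernel of ∂_k) / (image of ∂_{k+1}):

  H_0: rank C_0 − rank ∂_1 = 5 − 4 = 1, and the invariant factors of ∂_1 are all 1, so H_0 = Z.
  H_1: rank ker ∂_1 − rank ∂_2 = (10 − 4) − 5 = 1, and the invariant factors of ∂_2 are all 1, so H_1 = Z.
  H_2: rank ker ∂_2 − rank ∂_3 = (5 − 5) − 0 = 0, and there is no ∂_3, so H_2 = 0.

As a check, the Euler characteristic is 5 − 10 + 5 = 0, which agrees with 1 − 1 + 0 = 0.

H_0 = Z,  H_1 = Z,  H_2 = 0.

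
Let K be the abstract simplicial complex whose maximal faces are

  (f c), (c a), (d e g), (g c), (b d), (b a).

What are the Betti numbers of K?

Take the total order a < b < c < d < e < f < g on the vertex set. Then K (dimension 2) consists of the simplices:

  0-simplices (7): a, b, c, d, e, f, g
  1-simplices (8): ab, ac, bd, cf, cg, de, dg, eg
  2-simplices (1): deg

giving chain groups C_0 ≅ Z^7, C_1 ≅ Z^8, C_2 ≅ Z^1.

Boundary ∂_1: C_1 → C_0 sends each edge [p,q] (with p < q) to q − p.
As a 7×8 matrix over Z this has rank 6, with invariant factors (1,1,1,1,1,1).

The boundary map ∂_2: C_2 → C_1 sends each 2-simplex [p,q,r] to [q,r] − [p,r] + [p,q]. For instance
  ∂deg = eg − dg + de.
The resulting 8×1 matrix has rank 1, and its Smith normal form has invariant factors (1).

Computing H_k = (kernel of ∂_k) / (image of ∂_{k+1}):

  H_0: rank C_0 − rank ∂_1 = 7 − 6 = 1, and the invariant factors of ∂_1 are all 1, so H_0 ≅ Z.
  H_1: rank ker ∂_1 − rank ∂_2 = (8 − 6) − 1 = 1, and the invariant factors of ∂_2 are all 1, so H_1 ≅ Z.
  H_2: rank ker ∂_2 − rank ∂_3 = (1 − 1) − 0 = 0, and there is no ∂_3, so H_2 ≅ 0.

Hence the Betti numbers are b_0 = 1, b_1 = 1, b_2 = 0.

b_0 = 1, b_1 = 1, b_2 = 0.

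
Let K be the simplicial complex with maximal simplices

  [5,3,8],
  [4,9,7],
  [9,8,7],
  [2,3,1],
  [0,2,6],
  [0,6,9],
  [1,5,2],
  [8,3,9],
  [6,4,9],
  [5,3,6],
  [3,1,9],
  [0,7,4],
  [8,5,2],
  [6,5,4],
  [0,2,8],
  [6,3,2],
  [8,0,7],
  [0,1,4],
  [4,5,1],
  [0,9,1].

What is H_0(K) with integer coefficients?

H_0 = Z.

Take the total order 0 < 1 < 2 < 3 < 4 < 5 < 6 < 7 < 8 < 9 on the vertex set. Then K (dimension 2) consists of the simplices:

  0-simplices (10): [0], [1], [2], [3], [4], [5], [6], [7], [8], [9]
  1-simplices (30): (30 of them)
  2-simplices (20): (20 of them)

giving chain groups C_0 ≅ Z^10, C_1 ≅ Z^30, C_2 ≅ Z^20.

∂_1: C_1 → C_0 is given by ∂[p,q] = [q] − [p].
This gives a 10×30 integer matrix of rank 9; reducing to Smith normal form yields diagonal entries (1,1,1,1,1,1,1,1,1).

∂_2: C_2 → C_1 sends each 2-simplex [p,q,r] to [q,r] − [p,r] + [p,q]. For instance
  ∂[0,1,9] = [1,9] − [0,9] + [0,1],
  ∂[1,3,9] = [3,9] − [1,9] + [1,3].
This gives a 30×20 integer matrix of rank 20; reducing to Smith normal form yields diagonal entries (1,1,1,1,1,1,1,1,1,1,1,1,1,1,1,1,1,1,1,2).

Reading off H_k = ker ∂_k / im ∂_{k+1}:

  H_0: rank C_0 − rank ∂_1 = 10 − 9 = 1, and the invariant factors of ∂_1 are all 1, so H_0 ≅ Z.

(K is a triangulation of the Klein bottle.)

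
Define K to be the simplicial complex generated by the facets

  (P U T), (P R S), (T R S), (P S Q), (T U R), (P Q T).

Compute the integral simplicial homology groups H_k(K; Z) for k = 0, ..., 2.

Order the vertices as P < Q < R < S < T < U. Listing each simplex with vertices in this order, K has dimension 2 with simplices:

  0-simplices (6): P, Q, R, S, T, U
  1-simplices (12): PQ, PR, PS, PT, PU, QS, QT, RS, RT, RU, ST, TU
  2-simplices (6): PQS, PQT, PRS, PTU, RST, RTU

giving chain groups C_0 ≅ Z^6, C_1 ≅ Z^12, C_2 ≅ Z^6.

Boundary ∂_1: C_1 → C_0 maps an edge to its endpoints' difference, ∂[p,q] = q − p. For instance
  ∂ST = T − S.
The resulting 6×12 matrix has rank 5, and its Smith normal form has invariant factors (1,1,1,1,1).

∂_2: C_2 → C_1 maps a triangle to the signed sum of its edges. For instance
  ∂PTU = TU − PU + PT,
  ∂PQS = QS − PS + PQ.
The resulting 12×6 matrix has rank 6, and its Smith normal form has invariant factors (1,1,1,1,1,1).

Computing H_k = (kernel of ∂_k) / (image of ∂_{k+1}):

  H_0: rank C_0 − rank ∂_1 = 6 − 5 = 1, and the invariant factors of ∂_1 are all 1, so H_0 ≅ Z.
  H_1: rank ker ∂_1 − rank ∂_2 = (12 − 5) − 6 = 1, and the invariant factors of ∂_2 are all 1, so H_1 ≅ Z.
  H_2: rank ker ∂_2 − rank ∂_3 = (6 − 6) − 0 = 0, and there is no ∂_3, so H_2 ≅ 0.

H_0 ≅ Z,  H_1 ≅ Z,  H_2 = 0.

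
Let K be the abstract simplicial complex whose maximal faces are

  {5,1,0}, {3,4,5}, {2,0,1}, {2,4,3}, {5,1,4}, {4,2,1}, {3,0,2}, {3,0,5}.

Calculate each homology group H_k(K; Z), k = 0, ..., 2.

H_0 = Z,  H_1 = 0,  H_2 = Z.

Fix the vertex order 0 < 1 < 2 < 3 < 4 < 5 and write every simplex with vertices in increasing order. Then dim K = 2 and the simplices of K are:

  0-simplices (6): [0], [1], [2], [3], [4], [5]
  1-simplices (12): [0,1], [0,2], [0,3], [0,5], [1,2], [1,4], [1,5], [2,3], [2,4], [3,4], [3,5], [4,5]
  2-simplices (8): [0,1,2], [0,1,5], [0,2,3], [0,3,5], [1,2,4], [1,4,5], [2,3,4], [3,4,5]

Hence C_0 ≅ Z^6, C_1 ≅ Z^12, C_2 ≅ Z^8.

∂_1: C_1 → C_0 is given by ∂[p,q] = [q] − [p].
The resulting 6×12 matrix has rank 5, and its Smith normal form has invariant factors (1,1,1,1,1).

∂_2: C_2 → C_1 sends each 2-simplex [p,q,r] to [q,r] − [p,r] + [p,q]. For instance
  ∂[2,3,4] = [3,4] − [2,4] + [2,3],
  ∂[0,3,5] = [3,5] − [0,5] + [0,3].
This gives a 12×8 integer matrix of rank 7; reducing to Smith normal form yields diagonal entries (1,1,1,1,1,1,1).

From H_k ≅ ker(∂_k) / im(∂_{k+1}) we obtain:

  H_0: rank C_0 − rank ∂_1 = 6 − 5 = 1, and the invariant factors of ∂_1 are all 1, so H_0 = Z.
  H_1: rank ker ∂_1 − rank ∂_2 = (12 − 5) − 7 = 0, and the invariant factors of ∂_2 are all 1, so H_1 = 0.
  H_2: rank ker ∂_2 − rank ∂_3 = (8 − 7) − 0 = 1, and there is no ∂_3, so H_2 = Z.

As a check, the Euler characteristic is 6 − 12 + 8 = 2, which agrees with 1 − 0 + 1 = 2.
(K is a triangulation of the 2-sphere S^2.)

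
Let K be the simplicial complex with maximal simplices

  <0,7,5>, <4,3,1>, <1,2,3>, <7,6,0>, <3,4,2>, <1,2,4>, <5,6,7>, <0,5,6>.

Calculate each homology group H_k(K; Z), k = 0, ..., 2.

Order the vertices as 0 < 1 < 2 < 3 < 4 < 5 < 6 < 7. Listing each simplex with vertices in this order, K has dimension 2 with simplices:

  0-simplices (8): [0], [1], [2], [3], [4], [5], [6], [7]
  1-simplices (12): [0,5], [0,6], [0,7], [1,2], [1,3], [1,4], [2,3], [2,4], [3,4], [5,6], [5,7], [6,7]
  2-simplices (8): [0,5,6], [0,5,7], [0,6,7], [1,2,3], [1,2,4], [1,3,4], [2,3,4], [5,6,7]

Hence C_0 ≅ Z^8, C_1 ≅ Z^12, C_2 ≅ Z^8.

The boundary map ∂_1: C_1 → C_0 sends each edge [p,q] (with p < q) to q − p. For instance
  ∂[0,5] = [5] − [0].
This gives a 8×12 integer matrix of rank 6; reducing to Smith normal form yields diagonal entries (1,1,1,1,1,1).

Boundary ∂_2: C_2 → C_1 acts by ∂[p,q,r] = [q,r] − [p,r] + [p,q]. For instance
  ∂[1,2,4] = [2,4] − [1,4] + [1,2],
  ∂[0,5,6] = [5,6] − [0,6] + [0,5].
As a 12×8 matrix over Z this has rank 6, with invariant factors (1,1,1,1,1,1).

From H_k ≅ ker(∂_k) / im(∂_{k+1}) we obtain:

  H_0: rank C_0 − rank ∂_1 = 8 − 6 = 2, and the invariant factors of ∂_1 are all 1, so H_0 = Z^2.
  H_1: rank ker ∂_1 − rank ∂_2 = (12 − 6) − 6 = 0, and the invariant factors of ∂_2 are all 1, so H_1 = 0.
  H_2: rank ker ∂_2 − rank ∂_3 = (8 − 6) − 0 = 2, and there is no ∂_3, so H_2 = Z^2.

As a check, the Euler characteristic is 8 − 12 + 8 = 4, which agrees with 2 − 0 + 2 = 4.
(K is a triangulation of the disjoint union of the 2-sphere S^2 and the 2-sphere S^2.)

H_0 = Z^2,  H_1 = 0,  H_2 = Z^2.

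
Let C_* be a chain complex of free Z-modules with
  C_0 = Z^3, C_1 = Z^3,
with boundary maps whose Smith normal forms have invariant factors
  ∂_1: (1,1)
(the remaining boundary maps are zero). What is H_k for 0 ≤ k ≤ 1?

H_0 ≅ Z,  H_1 ≅ Z.

H_0: b_0 = 3 − 0 − 2 = 1; torsion from ∂_1 factors > 1: none. So H_0 ≅ Z.
H_1: b_1 = 3 − 2 − 0 = 1; torsion from ∂_2 factors > 1: none. So H_1 ≅ Z.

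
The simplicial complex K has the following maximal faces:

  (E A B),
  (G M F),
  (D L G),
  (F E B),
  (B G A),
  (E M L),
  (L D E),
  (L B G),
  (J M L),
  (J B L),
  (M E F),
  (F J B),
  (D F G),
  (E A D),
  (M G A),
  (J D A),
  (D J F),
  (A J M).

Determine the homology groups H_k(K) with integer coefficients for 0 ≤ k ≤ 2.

H_0 = Z,  H_1 = Z^2,  H_2 = Z.

Take the total order A < B < D < E < F < G < J < L < M on the vertex set. Then K (dimension 2) consists of the simplices:

  0-simplices (9): A, B, D, E, F, G, J, L, M
  1-simplices (27): AB, AD, AE, AG, AJ, AM, BE, BF, BG, BJ, BL, DE, DF, DG, DJ, DL, EF, EL, EM, FG, FJ, FM, GL, GM, JL, JM, LM
  2-simplices (18): ABE, ABG, ADE, ADJ, AGM, AJM, BEF, BFJ, BGL, BJL, DEL, DFG, DFJ, DGL, EFM, ELM, FGM, JLM

so the chain groups are C_0 ≅ Z^9, C_1 ≅ Z^27, C_2 ≅ Z^18.

The boundary map ∂_1: C_1 → C_0 is given by ∂[p,q] = [q] − [p]. For instance
  ∂GM = M − G.
As a 9×27 matrix over Z this has rank 8, with invariant factors (1,1,1,1,1,1,1,1).

∂_2: C_2 → C_1 sends each 2-simplex [p,q,r] to [q,r] − [p,r] + [p,q]. For instance
  ∂ADE = DE − AE + AD,
  ∂FGM = GM − FM + FG.
This gives a 27×18 integer matrix of rank 17; reducing to Smith normal form yields diagonal entries (1,1,1,1,1,1,1,1,1,1,1,1,1,1,1,1,1).

Computing H_k = (kernel of ∂_k) / (image of ∂_{k+1}):

  H_0: rank C_0 − rank ∂_1 = 9 − 8 = 1, and the invariant factors of ∂_1 are all 1, so H_0 ≅ Z.
  H_1: rank ker ∂_1 − rank ∂_2 = (27 − 8) − 17 = 2, and the invariant factors of ∂_2 are all 1, so H_1 ≅ Z^2.
  H_2: rank ker ∂_2 − rank ∂_3 = (18 − 17) − 0 = 1, and there is no ∂_3, so H_2 ≅ Z.

As a check, the Euler characteristic is 9 − 27 + 18 = 0, which agrees with 1 − 2 + 1 = 0.
(K is a triangulation of the torus T^2.)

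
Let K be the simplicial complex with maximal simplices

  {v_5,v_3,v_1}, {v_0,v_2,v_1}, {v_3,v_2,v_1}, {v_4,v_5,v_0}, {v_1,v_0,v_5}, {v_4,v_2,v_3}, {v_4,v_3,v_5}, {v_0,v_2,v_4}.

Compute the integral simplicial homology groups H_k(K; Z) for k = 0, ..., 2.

We work with the vertex ordering v_0 < v_1 < v_2 < v_3 < v_4 < v_5. The simplices of K, each written with vertices in increasing order, are:

  0-simplices (6): [v_0], [v_1], [v_2], [v_3], [v_4], [v_5]
  1-simplices (12): [v_0,v_1], [v_0,v_2], [v_0,v_4], [v_0,v_5], [v_1,v_2], [v_1,v_3], [v_1,v_5], [v_2,v_3], [v_2,v_4], [v_3,v_4], [v_3,v_5], [v_4,v_5]
  2-simplices (8): [v_0,v_1,v_2], [v_0,v_1,v_5], [v_0,v_2,v_4], [v_0,v_4,v_5], [v_1,v_2,v_3], [v_1,v_3,v_5], [v_2,v_3,v_4], [v_3,v_4,v_5]

giving chain groups C_0 ≅ Z^6, C_1 ≅ Z^12, C_2 ≅ Z^8.

Boundary ∂_1: C_1 → C_0 maps an edge to its endpoints' difference, ∂[p,q] = q − p.
This gives a 6×12 integer matrix of rank 5; reducing to Smith normal form yields diagonal entries (1,1,1,1,1).

The boundary map ∂_2: C_2 → C_1 acts by ∂[p,q,r] = [q,r] − [p,r] + [p,q]. For instance
  ∂[v_0,v_2,v_4] = [v_2,v_4] − [v_0,v_4] + [v_0,v_2],
  ∂[v_0,v_1,v_5] = [v_1,v_5] − [v_0,v_5] + [v_0,v_1].
The resulting 12×8 matrix has rank 7, and its Smith normal form has invariant factors (1,1,1,1,1,1,1).

Reading off H_k = ker ∂_k / im ∂_{k+1}:

  H_0: rank C_0 − rank ∂_1 = 6 − 5 = 1, and the invariant factors of ∂_1 are all 1, so H_0 ≅ Z.
  H_1: rank ker ∂_1 − rank ∂_2 = (12 − 5) − 7 = 0, and the invariant factors of ∂_2 are all 1, so H_1 ≅ 0.
  H_2: rank ker ∂_2 − rank ∂_3 = (8 − 7) − 0 = 1, and there is no ∂_3, so H_2 ≅ Z.

As a check, the Euler characteristic is 6 − 12 + 8 = 2, which agrees with 1 − 0 + 1 = 2.

H_0 ≅ Z,  H_1 = 0,  H_2 ≅ Z.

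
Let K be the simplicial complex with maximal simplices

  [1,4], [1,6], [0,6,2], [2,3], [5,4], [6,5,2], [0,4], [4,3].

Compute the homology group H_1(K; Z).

K has 7 vertices, 11 edges, 2 triangles.
rank ∂_1 = 6, rank ∂_2 = 2 ⇒ b_1 = 11 − 6 − 2 = 3; all invariant factors of ∂_2 are 1 so no torsion. So H_1 ≅ Z^3.

H_1 ≅ Z^3.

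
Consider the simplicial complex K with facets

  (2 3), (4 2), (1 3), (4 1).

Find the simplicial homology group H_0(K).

H_0 = Z.

Fix the vertex order 1 < 2 < 3 < 4 and write every simplex with vertices in increasing order. Then dim K = 1 and the simplices of K are:

  0-simplices (4): [1], [2], [3], [4]
  1-simplices (4): [1,3], [1,4], [2,3], [2,4]

Hence C_0 ≅ Z^4, C_1 ≅ Z^4.

∂_1: C_1 → C_0 is given by ∂[p,q] = [q] − [p]. For instance
  ∂[2,3] = [3] − [2].
This gives a 4×4 integer matrix of rank 3; reducing to Smith normal form yields diagonal entries (1,1,1).

From H_k ≅ ker(∂_k) / im(∂_{k+1}) we obtain:

  H_0: rank C_0 − rank ∂_1 = 4 − 3 = 1, and the invariant factors of ∂_1 are all 1, so H_0 ≅ Z.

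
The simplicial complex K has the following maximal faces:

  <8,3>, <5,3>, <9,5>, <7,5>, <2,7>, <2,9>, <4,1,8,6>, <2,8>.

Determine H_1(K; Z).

H_1 = Z^2.

Order the vertices as 1 < 2 < 3 < 4 < 5 < 6 < 7 < 8 < 9. Listing each simplex with vertices in this order, K has dimension 3 with simplices:

  0-simplices (9): [1], [2], [3], [4], [5], [6], [7], [8], [9]
  1-simplices (13): [1,4], [1,6], [1,8], [2,7], [2,8], [2,9], [3,5], [3,8], [4,6], [4,8], [5,7], [5,9], [6,8]
  2-simplices (4): [1,4,6], [1,4,8], [1,6,8], [4,6,8]
  3-simplices (1): [1,4,6,8]

Hence C_0 ≅ Z^9, C_1 ≅ Z^13, C_2 ≅ Z^4, C_3 ≅ Z^1.

Boundary ∂_1: C_1 → C_0 sends each edge [p,q] (with p < q) to q − p. For instance
  ∂[1,4] = [4] − [1].
As a 9×13 matrix over Z this has rank 8, with invariant factors (1,1,1,1,1,1,1,1).

∂_2: C_2 → C_1 maps a triangle to the signed sum of its edges. For instance
  ∂[1,4,8] = [4,8] − [1,8] + [1,4],
  ∂[4,6,8] = [6,8] − [4,8] + [4,6].
The 13×4 boundary matrix has rank 3 and Smith normal form diag(1,1,1).

∂_3: C_3 → C_2 sends each 3-simplex σ to the alternating sum Σ_i (−1)^i (σ with its i-th vertex removed). For instance
  ∂[1,4,6,8] = [4,6,8] − [1,6,8] + [1,4,8] − [1,4,6].
This gives a 4×1 integer matrix of rank 1; reducing to Smith normal form yields diagonal entries (1).

Now H_k = ker ∂_k / im ∂_{k+1}, so:

  H_1: rank ker ∂_1 − rank ∂_2 = (13 − 8) − 3 = 2, and the invariant factors of ∂_2 are all 1, so H_1 ≅ Z^2.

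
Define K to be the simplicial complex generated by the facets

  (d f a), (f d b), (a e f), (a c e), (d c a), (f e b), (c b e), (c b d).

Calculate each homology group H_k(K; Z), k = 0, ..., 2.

Fix the vertex order a < b < c < d < e < f and write every simplex with vertices in increasing order. Then dim K = 2 and the simplices of K are:

  0-simplices (6): a, b, c, d, e, f
  1-simplices (12): ac, ad, ae, af, bc, bd, be, bf, cd, ce, df, ef
  2-simplices (8): acd, ace, adf, aef, bcd, bce, bdf, bef

so the chain groups are C_0 ≅ Z^6, C_1 ≅ Z^12, C_2 ≅ Z^8.

The boundary map ∂_1: C_1 → C_0 sends each edge [p,q] (with p < q) to q − p.
The resulting 6×12 matrix has rank 5, and its Smith normal form has invariant factors (1,1,1,1,1).

Boundary ∂_2: C_2 → C_1 acts by ∂[p,q,r] = [q,r] − [p,r] + [p,q]. For instance
  ∂bcd = cd − bd + bc,
  ∂bef = ef − bf + be.
The 12×8 boundary matrix has rank 7 and Smith normal form diag(1,1,1,1,1,1,1).

Now H_k = ker ∂_k / im ∂_{k+1}, so:

  H_0: rank C_0 − rank ∂_1 = 6 − 5 = 1, and the invariant factors of ∂_1 are all 1, so H_0 = Z.
  H_1: rank ker ∂_1 − rank ∂_2 = (12 − 5) − 7 = 0, and the invariant factors of ∂_2 are all 1, so H_1 = 0.
  H_2: rank ker ∂_2 − rank ∂_3 = (8 − 7) − 0 = 1, and there is no ∂_3, so H_2 = Z.

H_0 ≅ Z,  H_1 = 0,  H_2 ≅ Z.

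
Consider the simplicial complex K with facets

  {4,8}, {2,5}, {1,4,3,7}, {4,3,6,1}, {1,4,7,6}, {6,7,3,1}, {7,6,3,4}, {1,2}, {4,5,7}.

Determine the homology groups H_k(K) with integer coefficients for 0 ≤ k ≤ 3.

Fix the vertex order 1 < 2 < 3 < 4 < 5 < 6 < 7 < 8 and write every simplex with vertices in increasing order. Then dim K = 3 and the simplices of K are:

  0-simplices (8): [1], [2], [3], [4], [5], [6], [7], [8]
  1-simplices (15): [1,2], [1,3], [1,4], [1,6], [1,7], [2,5], [3,4], [3,6], [3,7], [4,5], [4,6], [4,7], [4,8], [5,7], [6,7]
  2-simplices (11): [1,3,4], [1,3,6], [1,3,7], [1,4,6], [1,4,7], [1,6,7], [3,4,6], [3,4,7], [3,6,7], [4,5,7], [4,6,7]
  3-simplices (5): [1,3,4,6], [1,3,4,7], [1,3,6,7], [1,4,6,7], [3,4,6,7]

Hence C_0 ≅ Z^8, C_1 ≅ Z^15, C_2 ≅ Z^11, C_3 ≅ Z^5.

∂_1: C_1 → C_0 is given by ∂[p,q] = [q] − [p]. For instance
  ∂[3,7] = [7] − [3].
As a 8×15 matrix over Z this has rank 7, with invariant factors (1,1,1,1,1,1,1).

∂_2: C_2 → C_1 sends each 2-simplex [p,q,r] to [q,r] − [p,r] + [p,q]. For instance
  ∂[1,4,7] = [4,7] − [1,7] + [1,4],
  ∂[1,3,4] = [3,4] − [1,4] + [1,3].
As a 15×11 matrix over Z this has rank 7, with invariant factors (1,1,1,1,1,1,1).

Boundary ∂_3: C_3 → C_2 sends each 3-simplex σ to the alternating sum Σ_i (−1)^i (σ with its i-th vertex removed). For instance
  ∂[1,3,4,7] = [3,4,7] − [1,4,7] + [1,3,7] − [1,3,4],
  ∂[1,3,6,7] = [3,6,7] − [1,6,7] + [1,3,7] − [1,3,6].
As a 11×5 matrix over Z this has rank 4, with invariant factors (1,1,1,1).

From H_k ≅ ker(∂_k) / im(∂_{k+1}) we obtain:

  H_0: rank C_0 − rank ∂_1 = 8 − 7 = 1, and the invariant factors of ∂_1 are all 1, so H_0 = Z.
  H_1: rank ker ∂_1 − rank ∂_2 = (15 − 7) − 7 = 1, and the invariant factors of ∂_2 are all 1, so H_1 = Z.
  H_2: rank ker ∂_2 − rank ∂_3 = (11 − 7) − 4 = 0, and the invariant factors of ∂_3 are all 1, so H_2 = 0.
  H_3: rank ker ∂_3 − rank ∂_4 = (5 − 4) − 0 = 1, and there is no ∂_4, so H_3 = Z.

As a check, the Euler characteristic is 8 − 15 + 11 − 5 = -1, which agrees with 1 − 1 + 0 − 1 = -1.

H_0 = Z,  H_1 = Z,  H_2 = 0,  H_3 = Z.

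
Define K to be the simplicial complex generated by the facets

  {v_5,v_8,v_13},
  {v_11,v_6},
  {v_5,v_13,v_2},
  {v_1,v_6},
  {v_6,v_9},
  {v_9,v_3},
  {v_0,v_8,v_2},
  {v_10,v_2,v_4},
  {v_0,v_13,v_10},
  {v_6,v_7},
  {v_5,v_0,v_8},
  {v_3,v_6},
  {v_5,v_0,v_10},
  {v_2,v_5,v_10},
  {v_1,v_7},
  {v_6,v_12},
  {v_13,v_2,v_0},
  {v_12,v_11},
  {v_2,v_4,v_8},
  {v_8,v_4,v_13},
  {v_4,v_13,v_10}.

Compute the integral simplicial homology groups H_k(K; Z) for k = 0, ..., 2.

Take the total order v_0 < v_1 < v_2 < v_3 < v_4 < v_5 < v_6 < v_7 < v_8 < v_9 < v_10 < v_11 < v_12 < v_13 on the vertex set. Then K (dimension 2) consists of the simplices:

  0-simplices (14): [v_0], [v_1], [v_2], [v_3], [v_4], [v_5], [v_6], [v_7], [v_8], [v_9], [v_10], [v_11], [v_12], [v_13]
  1-simplices (27): (27 of them)
  2-simplices (12): (12 of them)

so the chain groups are C_0 ≅ Z^14, C_1 ≅ Z^27, C_2 ≅ Z^12.

∂_1: C_1 → C_0 sends each edge [p,q] (with p < q) to q − p. For instance
  ∂[v_8,v_13] = [v_13] − [v_8].
The 14×27 boundary matrix has rank 12 and Smith normal form diag(1,1,1,1,1,1,1,1,1,1,1,1).

The boundary map ∂_2: C_2 → C_1 maps a triangle to the signed sum of its edges. For instance
  ∂[v_2,v_5,v_10] = [v_5,v_10] − [v_2,v_10] + [v_2,v_5],
  ∂[v_4,v_10,v_13] = [v_10,v_13] − [v_4,v_13] + [v_4,v_10].
As a 27×12 matrix over Z this has rank 12, with invariant factors (1,1,1,1,1,1,1,1,1,1,1,2).

From H_k ≅ ker(∂_k) / im(∂_{k+1}) we obtain:

  H_0: rank C_0 − rank ∂_1 = 14 − 12 = 2, and the invariant factors of ∂_1 are all 1, so H_0 = Z^2.
  H_1: rank ker ∂_1 − rank ∂_2 = (27 − 12) − 12 = 3, and ∂_2 has invariant factor 2 > 1, so H_1 = Z^3 ⊕ Z/2Z.
  H_2: rank ker ∂_2 − rank ∂_3 = (12 − 12) − 0 = 0, and there is no ∂_3, so H_2 = 0.

As a check, the Euler characteristic is 14 − 27 + 12 = -1, which agrees with 2 − 3 + 0 = -1.

H_0 = Z^2,  H_1 = Z^3 ⊕ Z/2Z,  H_2 = 0.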